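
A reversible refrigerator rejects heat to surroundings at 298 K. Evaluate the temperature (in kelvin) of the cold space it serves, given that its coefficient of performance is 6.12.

COP_R = T_C/(T_H − T_C) ⇒ T_C = T_H·COP_R/(1 + COP_R) = 298.00 × 6.12/(1 + 6.12) = 256 K.

T_C ≈ 256 K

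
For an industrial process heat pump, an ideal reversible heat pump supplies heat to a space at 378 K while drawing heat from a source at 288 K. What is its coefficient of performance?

COP_HP = T_H/(T_H − T_C) = 378.00/(378.00 − 288.00) = 4.200.

COP_HP ≈ 4.200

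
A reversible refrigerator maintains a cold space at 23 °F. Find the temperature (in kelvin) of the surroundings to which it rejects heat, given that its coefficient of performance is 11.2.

T_H ≈ 292.1 K

T_C = 23 °F → (23 − 32) × 5/9 = -5.00 °C = 268.15 K.
COP_R = T_C/(T_H − T_C) ⇒ T_H = T_C·(1 + 1/COP_R) = 268.15 × (1 + 1/11.2) = 292.1 K.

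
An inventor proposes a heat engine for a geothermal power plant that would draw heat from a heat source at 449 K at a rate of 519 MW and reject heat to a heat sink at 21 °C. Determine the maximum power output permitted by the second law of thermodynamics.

Ẇ_max ≈ 179.0 MW

T_C = 21 °C → 21 + 273.15 = 294.15 K.
The upper bound on efficiency is η_max = 1 − T_C/T_H = 1 − 294.15/449.00 = 0.3449.
W_max = η_max · Q_H = 0.3449 × 519 = 179.0 MW.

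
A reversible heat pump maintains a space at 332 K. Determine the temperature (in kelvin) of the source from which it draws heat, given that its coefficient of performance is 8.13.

COP_HP = T_H/(T_H − T_C) ⇒ T_C = T_H·(COP_HP − 1)/COP_HP = 332.00 × (8.13 − 1)/8.13 = 291 K.

T_C ≈ 291 K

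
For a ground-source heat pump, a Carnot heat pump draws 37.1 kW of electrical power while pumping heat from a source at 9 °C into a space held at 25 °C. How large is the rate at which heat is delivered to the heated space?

T_H = 25 °C → 25 + 273.15 = 298.15 K.
T_C = 9 °C → 9 + 273.15 = 282.15 K.
COP_HP = T_H/(T_H − T_C) = 298.15/16.00 = 18.6344.
Q_H = COP_HP · W = 18.6344 × 37.1 = 691.3 kW.

Q̇_H ≈ 691.3 kW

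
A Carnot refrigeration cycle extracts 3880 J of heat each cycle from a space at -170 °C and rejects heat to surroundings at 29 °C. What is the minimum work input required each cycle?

W_in ≈ 7490 J

T_H = 29 °C → 29 + 273.15 = 302.15 K.
T_C = -170 °C → -170 + 273.15 = 103.15 K.
Carnot COP: COP_R = T_C/(T_H − T_C) = 103.15/199.00 = 0.5183.
W = Q_C/COP_R = 3880/0.5183 = 7490 J.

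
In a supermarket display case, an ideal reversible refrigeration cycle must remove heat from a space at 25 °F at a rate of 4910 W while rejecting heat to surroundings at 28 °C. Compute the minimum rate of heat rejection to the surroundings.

Q̇_H ≈ 5490 W

T_H = 28 °C → 28 + 273.15 = 301.15 K.
T_C = 25 °F → (25 − 32) × 5/9 = -3.89 °C = 269.26 K.
For a reversible cycle Q_H/Q_C = T_H/T_C, so Q_H = Q_C·T_H/T_C = 4910 × 301.15/269.26 = 5490 W.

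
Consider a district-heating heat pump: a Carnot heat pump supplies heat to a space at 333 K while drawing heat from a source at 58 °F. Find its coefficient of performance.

COP_HP ≈ 7.334

T_C = 58 °F → (58 − 32) × 5/9 = 14.44 °C = 287.59 K.
Reversible heating COP: COP_HP = T_H/(T_H − T_C) = 333.00/(333.00 − 287.59) = 7.334.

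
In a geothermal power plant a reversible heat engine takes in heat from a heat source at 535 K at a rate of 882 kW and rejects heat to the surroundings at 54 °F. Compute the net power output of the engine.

T_C = 54 °F → (54 − 32) × 5/9 = 12.22 °C = 285.37 K.
Since the cycle is reversible, η = 1 − T_C/T_H = 1 − 285.37/535.00 = 0.4666.
W = η·Q_H = 0.4666 × 882 = 411.5 kW.

Ẇ ≈ 411.5 kW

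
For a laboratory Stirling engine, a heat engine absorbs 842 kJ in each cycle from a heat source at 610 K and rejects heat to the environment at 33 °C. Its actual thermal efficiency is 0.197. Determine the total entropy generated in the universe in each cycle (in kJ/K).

ΔS_univ ≈ 0.828 kJ/K

T_C = 33 °C → 33 + 273.15 = 306.15 K.
W = η·Q_H = 0.197 × 842 = 165.9 kJ, so Q_C = Q_H − W = 676.1 kJ.
Entropy balance on the reservoirs: −Q_H/T_H = -1.380 kJ/K, +Q_C/T_C = 2.208 kJ/K.
ΔS_univ = −Q_H/T_H + Q_C/T_C = 0.828 kJ/K (> 0, since η = 0.197 < η_Carnot = 0.498).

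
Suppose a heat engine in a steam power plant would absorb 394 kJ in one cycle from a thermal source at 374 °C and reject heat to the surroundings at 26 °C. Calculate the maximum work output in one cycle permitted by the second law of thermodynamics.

W_max ≈ 212 kJ

T_H = 374 °C → 374 + 273.15 = 647.15 K.
T_C = 26 °C → 26 + 273.15 = 299.15 K.
The upper bound on efficiency is η_max = 1 − T_C/T_H = 1 − 299.15/647.15 = 0.5377.
W_max = η_max · Q_H = 0.5377 × 394 = 212 kJ.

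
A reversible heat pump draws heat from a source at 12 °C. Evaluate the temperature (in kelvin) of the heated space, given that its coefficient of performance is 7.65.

T_H ≈ 328.0 K

T_C = 12 °C → 12 + 273.15 = 285.15 K.
COP_HP = T_H/(T_H − T_C) ⇒ T_H = T_C·COP_HP/(COP_HP − 1) = 285.15 × 7.65/(7.65 − 1) = 328.0 K.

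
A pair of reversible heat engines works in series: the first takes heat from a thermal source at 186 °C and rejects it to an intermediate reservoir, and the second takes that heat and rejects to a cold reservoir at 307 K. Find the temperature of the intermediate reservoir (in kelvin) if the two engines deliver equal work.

T_H = 186 °C → 186 + 273.15 = 459.15 K.
For reversible stages Q_m = Q_H·(T_m/T_H). Setting W₁ = Q_H(1 − T_m/T_H) equal to W₂ = Q_m(1 − T_C/T_m) = Q_H·(T_m − T_C)/T_H gives T_H − T_m = T_m − T_C, so T_m = (T_H + T_C)/2 = (459.15 + 307.00)/2 = 383 K.

T_m ≈ 383 K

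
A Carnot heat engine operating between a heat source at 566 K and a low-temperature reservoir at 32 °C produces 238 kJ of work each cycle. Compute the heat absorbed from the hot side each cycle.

Q_H ≈ 516 kJ

T_C = 32 °C → 32 + 273.15 = 305.15 K.
Carnot efficiency: η = 1 − T_C/T_H = 1 − 305.15/566.00 = 0.4609.
Q_H = W/η = 238/0.4609 = 516 kJ.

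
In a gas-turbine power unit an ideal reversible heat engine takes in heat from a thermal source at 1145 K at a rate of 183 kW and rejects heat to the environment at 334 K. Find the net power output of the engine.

Since the cycle is reversible, η = 1 − T_C/T_H = 1 − 334.00/1145.00 = 0.7083.
W = η·Q_H = 0.7083 × 183 = 129.6 kW.

Ẇ ≈ 129.6 kW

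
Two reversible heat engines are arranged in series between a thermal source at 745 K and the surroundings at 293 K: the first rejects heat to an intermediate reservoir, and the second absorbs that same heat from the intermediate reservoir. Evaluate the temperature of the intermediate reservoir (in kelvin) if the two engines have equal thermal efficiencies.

T_m ≈ 467.2 K

Equal efficiencies require 1 − T_m/T_H = 1 − T_C/T_m, i.e. T_m/T_H = T_C/T_m, so T_m = √(T_H·T_C) = √(745.00 × 293.00) = 467.2 K.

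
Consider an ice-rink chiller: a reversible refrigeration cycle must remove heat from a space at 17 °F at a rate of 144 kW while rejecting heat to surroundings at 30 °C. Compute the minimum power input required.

T_H = 30 °C → 30 + 273.15 = 303.15 K.
T_C = 17 °F → (17 − 32) × 5/9 = -8.33 °C = 264.82 K.
The reversible coefficient of performance is COP_R = T_C/(T_H − T_C) = 264.82/38.33 = 6.9083.
W = Q_C/COP_R = 144/6.9083 = 20.84 kW.

Ẇ_in ≈ 20.84 kW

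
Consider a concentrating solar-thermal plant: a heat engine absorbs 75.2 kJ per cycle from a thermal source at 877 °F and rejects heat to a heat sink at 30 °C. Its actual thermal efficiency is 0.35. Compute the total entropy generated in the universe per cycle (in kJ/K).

ΔS_univ ≈ 0.05997 kJ/K

T_H = 877 °F → (877 − 32) × 5/9 = 469.44 °C = 742.59 K.
T_C = 30 °C → 30 + 273.15 = 303.15 K.
W = η·Q_H = 0.35 × 75.2 = 26.32 kJ, so Q_C = Q_H − W = 48.88 kJ.
Reservoir entropy changes: ΔS_H = −Q_H/T_H = −75.2/742.59 = -0.1013 kJ/K and ΔS_C = +Q_C/T_C = 48.88/303.15 = 0.1612 kJ/K.
ΔS_univ = −Q_H/T_H + Q_C/T_C = 0.05997 kJ/K (> 0, since η = 0.35 < η_Carnot = 0.592).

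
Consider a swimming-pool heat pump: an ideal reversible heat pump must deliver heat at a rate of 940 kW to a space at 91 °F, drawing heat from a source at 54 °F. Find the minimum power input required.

Ẇ_in ≈ 63.2 kW

T_H = 91 °F → (91 − 32) × 5/9 = 32.78 °C = 305.93 K.
T_C = 54 °F → (54 − 32) × 5/9 = 12.22 °C = 285.37 K.
For a reversible heat pump, COP_HP = T_H/(T_H − T_C) = 305.93/20.56 = 14.8830.
W = Q_H/COP_HP = 940/14.8830 = 63.2 kW.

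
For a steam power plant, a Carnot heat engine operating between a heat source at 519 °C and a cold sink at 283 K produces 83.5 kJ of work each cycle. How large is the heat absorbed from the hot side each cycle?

Q_H ≈ 130 kJ

T_H = 519 °C → 519 + 273.15 = 792.15 K.
Since the cycle is reversible, η = 1 − T_C/T_H = 1 − 283.00/792.15 = 0.6427.
Q_H = W/η = 83.5/0.6427 = 130 kJ.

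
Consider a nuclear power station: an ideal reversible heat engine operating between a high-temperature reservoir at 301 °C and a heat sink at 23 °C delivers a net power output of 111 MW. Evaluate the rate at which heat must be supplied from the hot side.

Q̇_H ≈ 229.2 MW

T_H = 301 °C → 301 + 273.15 = 574.15 K.
T_C = 23 °C → 23 + 273.15 = 296.15 K.
For a reversible engine, η = 1 − T_C/T_H = 1 − 296.15/574.15 = 0.4842.
Q_H = W/η = 111/0.4842 = 229.2 MW.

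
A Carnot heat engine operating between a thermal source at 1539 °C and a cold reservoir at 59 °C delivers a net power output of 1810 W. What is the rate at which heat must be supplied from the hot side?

T_H = 1539 °C → 1539 + 273.15 = 1812.15 K.
T_C = 59 °C → 59 + 273.15 = 332.15 K.
For a reversible engine, η = 1 − T_C/T_H = 1 − 332.15/1812.15 = 0.8167.
Q_H = W/η = 1810/0.8167 = 2216 W.

Q̇_H ≈ 2216 W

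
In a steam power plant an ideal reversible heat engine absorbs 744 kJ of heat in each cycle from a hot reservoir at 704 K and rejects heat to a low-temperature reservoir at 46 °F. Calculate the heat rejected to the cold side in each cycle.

Q_C ≈ 297 kJ

T_C = 46 °F → (46 − 32) × 5/9 = 7.78 °C = 280.93 K.
Carnot efficiency: η = 1 − T_C/T_H = 1 − 280.93/704.00 = 0.6010.
For a reversible cycle Q_C/Q_H = T_C/T_H, so Q_C = 744 × 280.93/704.00 = 297 kJ.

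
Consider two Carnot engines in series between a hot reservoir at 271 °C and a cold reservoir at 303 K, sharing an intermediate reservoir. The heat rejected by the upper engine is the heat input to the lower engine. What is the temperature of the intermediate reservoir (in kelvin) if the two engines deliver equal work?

T_H = 271 °C → 271 + 273.15 = 544.15 K.
For reversible stages Q_m = Q_H·(T_m/T_H). Setting W₁ = Q_H(1 − T_m/T_H) equal to W₂ = Q_m(1 − T_C/T_m) = Q_H·(T_m − T_C)/T_H gives T_H − T_m = T_m − T_C, so T_m = (T_H + T_C)/2 = (544.15 + 303.00)/2 = 423.6 K.

T_m ≈ 423.6 K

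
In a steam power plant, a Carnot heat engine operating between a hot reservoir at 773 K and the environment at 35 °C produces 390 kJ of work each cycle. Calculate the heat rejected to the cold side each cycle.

T_C = 35 °C → 35 + 273.15 = 308.15 K.
For a reversible engine, η = 1 − T_C/T_H = 1 − 308.15/773.00 = 0.6014.
Since Q_C/Q_H = T_C/T_H and Q_H = W/η, Q_C = W·T_C/(T_H − T_C) = 390 × 308.15/464.85 = 258.5 kJ.

Q_C ≈ 258.5 kJ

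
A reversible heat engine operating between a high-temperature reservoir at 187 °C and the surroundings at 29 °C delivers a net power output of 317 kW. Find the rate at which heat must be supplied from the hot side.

Q̇_H ≈ 923.2 kW

T_H = 187 °C → 187 + 273.15 = 460.15 K.
T_C = 29 °C → 29 + 273.15 = 302.15 K.
Since the cycle is reversible, η = 1 − T_C/T_H = 1 − 302.15/460.15 = 0.3434.
Q_H = W/η = 317/0.3434 = 923.2 kW.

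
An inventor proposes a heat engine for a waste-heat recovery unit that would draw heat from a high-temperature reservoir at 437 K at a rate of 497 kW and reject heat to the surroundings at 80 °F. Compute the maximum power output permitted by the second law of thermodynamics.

T_C = 80 °F → (80 − 32) × 5/9 = 26.67 °C = 299.82 K.
The second-law ceiling is the Carnot efficiency, η_max = 1 − T_C/T_H = 1 − 299.82/437.00 = 0.3139.
W_max = η_max · Q_H = 0.3139 × 497 = 156.0 kW.

Ẇ_max ≈ 156.0 kW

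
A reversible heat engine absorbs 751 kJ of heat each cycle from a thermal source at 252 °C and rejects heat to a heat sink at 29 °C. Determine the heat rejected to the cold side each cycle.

T_H = 252 °C → 252 + 273.15 = 525.15 K.
T_C = 29 °C → 29 + 273.15 = 302.15 K.
Since the cycle is reversible, η = 1 − T_C/T_H = 1 − 302.15/525.15 = 0.4246.
For a reversible cycle Q_C/Q_H = T_C/T_H, so Q_C = 751 × 302.15/525.15 = 432 kJ.

Q_C ≈ 432 kJ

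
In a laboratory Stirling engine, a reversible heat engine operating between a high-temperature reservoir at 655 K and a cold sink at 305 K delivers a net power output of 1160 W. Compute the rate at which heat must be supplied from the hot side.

Q̇_H ≈ 2170 W

Since the cycle is reversible, η = 1 − T_C/T_H = 1 − 305.00/655.00 = 0.5344.
Q_H = W/η = 1160/0.5344 = 2170 W.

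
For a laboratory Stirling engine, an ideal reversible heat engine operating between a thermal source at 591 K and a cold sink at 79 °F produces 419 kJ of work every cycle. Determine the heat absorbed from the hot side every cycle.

T_C = 79 °F → (79 − 32) × 5/9 = 26.11 °C = 299.26 K.
Carnot efficiency: η = 1 − T_C/T_H = 1 − 299.26/591.00 = 0.4936.
Q_H = W/η = 419/0.4936 = 849 kJ.

Q_H ≈ 849 kJ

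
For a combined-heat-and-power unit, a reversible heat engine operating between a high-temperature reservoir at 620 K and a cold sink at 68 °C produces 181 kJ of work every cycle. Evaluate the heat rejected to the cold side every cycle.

Q_C ≈ 221 kJ

T_C = 68 °C → 68 + 273.15 = 341.15 K.
The Carnot efficiency is η = 1 − T_C/T_H = 1 − 341.15/620.00 = 0.4498.
Since Q_C/Q_H = T_C/T_H and Q_H = W/η, Q_C = W·T_C/(T_H − T_C) = 181 × 341.15/278.85 = 221 kJ.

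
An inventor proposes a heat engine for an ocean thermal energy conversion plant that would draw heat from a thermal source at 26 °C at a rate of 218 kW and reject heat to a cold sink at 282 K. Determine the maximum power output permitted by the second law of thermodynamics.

Ẇ_max ≈ 12.5 kW

T_H = 26 °C → 26 + 273.15 = 299.15 K.
No engine can exceed the Carnot limit: η_max = 1 − T_C/T_H = 1 − 282.00/299.15 = 0.0573.
W_max = η_max · Q_H = 0.0573 × 218 = 12.5 kW.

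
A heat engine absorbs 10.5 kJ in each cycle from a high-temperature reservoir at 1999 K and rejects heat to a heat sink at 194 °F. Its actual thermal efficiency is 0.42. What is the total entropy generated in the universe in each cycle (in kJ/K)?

ΔS_univ ≈ 0.01152 kJ/K

T_C = 194 °F → (194 − 32) × 5/9 = 90.00 °C = 363.15 K.
W = η·Q_H = 0.42 × 10.5 = 4.410 kJ, so Q_C = Q_H − W = 6.090 kJ.
Reservoir entropy changes: ΔS_H = −Q_H/T_H = −10.5/1999.00 = -0.005253 kJ/K and ΔS_C = +Q_C/T_C = 6.090/363.15 = 0.01677 kJ/K.
ΔS_univ = −Q_H/T_H + Q_C/T_C = 0.01152 kJ/K (> 0, since η = 0.42 < η_Carnot = 0.818).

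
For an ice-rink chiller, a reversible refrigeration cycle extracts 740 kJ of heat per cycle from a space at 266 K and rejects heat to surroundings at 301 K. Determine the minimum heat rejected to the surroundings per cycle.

Q_H ≈ 837.4 kJ

For a reversible cycle Q_H/Q_C = T_H/T_C, so Q_H = Q_C·T_H/T_C = 740 × 301.00/266.00 = 837.4 kJ.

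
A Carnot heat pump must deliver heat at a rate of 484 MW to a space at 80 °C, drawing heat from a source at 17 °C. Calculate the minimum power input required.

Ẇ_in ≈ 86.3 MW

T_H = 80 °C → 80 + 273.15 = 353.15 K.
T_C = 17 °C → 17 + 273.15 = 290.15 K.
For a reversible heat pump, COP_HP = T_H/(T_H − T_C) = 353.15/63.00 = 5.6056.
W = Q_H/COP_HP = 484/5.6056 = 86.3 MW.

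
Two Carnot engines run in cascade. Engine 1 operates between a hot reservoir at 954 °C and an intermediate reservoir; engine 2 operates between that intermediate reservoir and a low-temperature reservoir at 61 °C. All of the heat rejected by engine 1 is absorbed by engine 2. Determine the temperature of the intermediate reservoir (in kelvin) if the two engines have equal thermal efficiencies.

T_H = 954 °C → 954 + 273.15 = 1227.15 K.
T_C = 61 °C → 61 + 273.15 = 334.15 K.
Equal efficiencies require 1 − T_m/T_H = 1 − T_C/T_m, i.e. T_m/T_H = T_C/T_m, so T_m = √(T_H·T_C) = √(1227.15 × 334.15) = 640 K.

T_m ≈ 640 K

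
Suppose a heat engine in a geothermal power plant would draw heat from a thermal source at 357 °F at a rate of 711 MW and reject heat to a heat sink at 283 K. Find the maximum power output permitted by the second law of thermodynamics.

Ẇ_max ≈ 267.5 MW

T_H = 357 °F → (357 − 32) × 5/9 = 180.56 °C = 453.71 K.
No engine can exceed the Carnot limit: η_max = 1 − T_C/T_H = 1 − 283.00/453.71 = 0.3762.
W_max = η_max · Q_H = 0.3762 × 711 = 267.5 MW.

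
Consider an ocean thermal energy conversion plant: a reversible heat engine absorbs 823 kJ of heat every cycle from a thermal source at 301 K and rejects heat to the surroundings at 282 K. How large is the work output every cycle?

For a reversible engine, η = 1 − T_C/T_H = 1 − 282.00/301.00 = 0.0631.
W = η·Q_H = 0.0631 × 823 = 52.0 kJ.

W ≈ 52.0 kJ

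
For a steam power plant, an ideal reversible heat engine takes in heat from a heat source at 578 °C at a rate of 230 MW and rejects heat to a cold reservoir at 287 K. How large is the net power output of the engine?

Ẇ ≈ 152 MW

T_H = 578 °C → 578 + 273.15 = 851.15 K.
The Carnot efficiency is η = 1 − T_C/T_H = 1 − 287.00/851.15 = 0.6628.
W = η·Q_H = 0.6628 × 230 = 152 MW.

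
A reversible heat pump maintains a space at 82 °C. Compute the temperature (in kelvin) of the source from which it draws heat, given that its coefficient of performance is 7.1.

T_C ≈ 305.1 K

T_H = 82 °C → 82 + 273.15 = 355.15 K.
COP_HP = T_H/(T_H − T_C) ⇒ T_C = T_H·(COP_HP − 1)/COP_HP = 355.15 × (7.1 − 1)/7.1 = 305.1 K.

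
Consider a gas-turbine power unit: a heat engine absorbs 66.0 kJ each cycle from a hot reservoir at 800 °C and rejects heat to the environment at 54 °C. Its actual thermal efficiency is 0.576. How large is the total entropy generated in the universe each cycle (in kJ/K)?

ΔS_univ ≈ 0.02404 kJ/K

T_H = 800 °C → 800 + 273.15 = 1073.15 K.
T_C = 54 °C → 54 + 273.15 = 327.15 K.
W = η·Q_H = 0.576 × 66.0 = 38.02 kJ, so Q_C = Q_H − W = 27.98 kJ.
Entropy balance on the reservoirs: −Q_H/T_H = -0.06150 kJ/K, +Q_C/T_C = 0.08554 kJ/K.
ΔS_univ = −Q_H/T_H + Q_C/T_C = 0.02404 kJ/K (> 0, since η = 0.576 < η_Carnot = 0.695).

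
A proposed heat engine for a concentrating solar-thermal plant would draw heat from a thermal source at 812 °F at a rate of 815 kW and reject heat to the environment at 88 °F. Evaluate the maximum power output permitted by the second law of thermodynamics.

T_H = 812 °F → (812 − 32) × 5/9 = 433.33 °C = 706.48 K.
T_C = 88 °F → (88 − 32) × 5/9 = 31.11 °C = 304.26 K.
No engine can exceed the Carnot limit: η_max = 1 − T_C/T_H = 1 − 304.26/706.48 = 0.5693.
W_max = η_max · Q_H = 0.5693 × 815 = 464 kW.

Ẇ_max ≈ 464 kW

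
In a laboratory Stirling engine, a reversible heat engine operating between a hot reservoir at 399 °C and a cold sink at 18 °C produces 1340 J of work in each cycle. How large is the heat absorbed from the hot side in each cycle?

T_H = 399 °C → 399 + 273.15 = 672.15 K.
T_C = 18 °C → 18 + 273.15 = 291.15 K.
Since the cycle is reversible, η = 1 − T_C/T_H = 1 − 291.15/672.15 = 0.5668.
Q_H = W/η = 1340/0.5668 = 2360 J.

Q_H ≈ 2360 J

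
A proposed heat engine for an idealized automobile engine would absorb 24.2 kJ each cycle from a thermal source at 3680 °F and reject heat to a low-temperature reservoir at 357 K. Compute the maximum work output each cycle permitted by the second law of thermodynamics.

W_max ≈ 20.44 kJ

T_H = 3680 °F → (3680 − 32) × 5/9 = 2026.67 °C = 2299.82 K.
The second-law ceiling is the Carnot efficiency, η_max = 1 − T_C/T_H = 1 − 357.00/2299.82 = 0.8448.
W_max = η_max · Q_H = 0.8448 × 24.2 = 20.44 kJ.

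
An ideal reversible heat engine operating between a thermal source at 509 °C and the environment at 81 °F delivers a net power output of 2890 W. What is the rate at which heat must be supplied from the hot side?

Q̇_H ≈ 4690 W

T_H = 509 °C → 509 + 273.15 = 782.15 K.
T_C = 81 °F → (81 − 32) × 5/9 = 27.22 °C = 300.37 K.
The Carnot efficiency is η = 1 − T_C/T_H = 1 − 300.37/782.15 = 0.6160.
Q_H = W/η = 2890/0.6160 = 4690 W.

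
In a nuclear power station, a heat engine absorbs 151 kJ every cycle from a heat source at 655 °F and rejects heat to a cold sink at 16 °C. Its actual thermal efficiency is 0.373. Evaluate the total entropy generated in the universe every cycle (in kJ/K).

T_H = 655 °F → (655 − 32) × 5/9 = 346.11 °C = 619.26 K.
T_C = 16 °C → 16 + 273.15 = 289.15 K.
W = η·Q_H = 0.373 × 151 = 56.32 kJ, so Q_C = Q_H − W = 94.68 kJ.
Entropy balance on the reservoirs: −Q_H/T_H = -0.2438 kJ/K, +Q_C/T_C = 0.3274 kJ/K.
ΔS_univ = −Q_H/T_H + Q_C/T_C = 0.0836 kJ/K (> 0, since η = 0.373 < η_Carnot = 0.533).

ΔS_univ ≈ 0.0836 kJ/K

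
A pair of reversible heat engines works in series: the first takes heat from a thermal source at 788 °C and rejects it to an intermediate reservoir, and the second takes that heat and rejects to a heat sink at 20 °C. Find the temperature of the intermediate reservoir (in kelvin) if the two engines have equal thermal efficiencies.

T_m ≈ 558 K

T_H = 788 °C → 788 + 273.15 = 1061.15 K.
T_C = 20 °C → 20 + 273.15 = 293.15 K.
Equal efficiencies require 1 − T_m/T_H = 1 − T_C/T_m, i.e. T_m/T_H = T_C/T_m, so T_m = √(T_H·T_C) = √(1061.15 × 293.15) = 558 K.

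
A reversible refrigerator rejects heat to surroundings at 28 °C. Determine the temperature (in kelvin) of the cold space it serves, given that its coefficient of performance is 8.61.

T_H = 28 °C → 28 + 273.15 = 301.15 K.
COP_R = T_C/(T_H − T_C) ⇒ T_C = T_H·COP_R/(1 + COP_R) = 301.15 × 8.61/(1 + 8.61) = 270 K.

T_C ≈ 270 K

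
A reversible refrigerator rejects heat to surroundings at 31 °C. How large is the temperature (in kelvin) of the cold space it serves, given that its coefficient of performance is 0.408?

T_H = 31 °C → 31 + 273.15 = 304.15 K.
COP_R = T_C/(T_H − T_C) ⇒ T_C = T_H·COP_R/(1 + COP_R) = 304.15 × 0.408/(1 + 0.408) = 88.13 K.

T_C ≈ 88.13 K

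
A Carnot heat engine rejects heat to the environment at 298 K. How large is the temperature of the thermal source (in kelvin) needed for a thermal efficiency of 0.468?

T_H ≈ 560.2 K

From η = 1 − T_C/T_H, solving for T_H gives T_H = T_C/(1 − η) = 298.00/(1 − 0.468) = 560.2 K.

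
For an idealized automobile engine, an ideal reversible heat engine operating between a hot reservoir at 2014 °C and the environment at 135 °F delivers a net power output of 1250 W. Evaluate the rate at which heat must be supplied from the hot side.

Q̇_H ≈ 1460 W

T_H = 2014 °C → 2014 + 273.15 = 2287.15 K.
T_C = 135 °F → (135 − 32) × 5/9 = 57.22 °C = 330.37 K.
The Carnot efficiency is η = 1 − T_C/T_H = 1 − 330.37/2287.15 = 0.8556.
Q_H = W/η = 1250/0.8556 = 1460 W.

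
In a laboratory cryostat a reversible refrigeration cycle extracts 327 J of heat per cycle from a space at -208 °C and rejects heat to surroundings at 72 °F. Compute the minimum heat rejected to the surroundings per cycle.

T_H = 72 °F → (72 − 32) × 5/9 = 22.22 °C = 295.37 K.
T_C = -208 °C → -208 + 273.15 = 65.15 K.
For a reversible cycle Q_H/Q_C = T_H/T_C, so Q_H = Q_C·T_H/T_C = 327 × 295.37/65.15 = 1480 J.

Q_H ≈ 1480 J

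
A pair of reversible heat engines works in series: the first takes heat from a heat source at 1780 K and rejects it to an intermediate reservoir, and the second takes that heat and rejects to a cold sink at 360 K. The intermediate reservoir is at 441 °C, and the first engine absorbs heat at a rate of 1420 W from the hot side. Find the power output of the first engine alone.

Ẇ₁ ≈ 850 W

T_m = 441 °C → 441 + 273.15 = 714.15 K.
First-stage efficiency η₁ = 1 − T_m/T_H = 1 − 714.15/1780.00 = 0.5988.
W₁ = η₁·Q_H = 0.5988 × 1420 = 850 W.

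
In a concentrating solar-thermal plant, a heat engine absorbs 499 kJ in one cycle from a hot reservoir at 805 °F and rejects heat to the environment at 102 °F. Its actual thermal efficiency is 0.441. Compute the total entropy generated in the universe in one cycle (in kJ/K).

ΔS_univ ≈ 0.184 kJ/K

T_H = 805 °F → (805 − 32) × 5/9 = 429.44 °C = 702.59 K.
T_C = 102 °F → (102 − 32) × 5/9 = 38.89 °C = 312.04 K.
W = η·Q_H = 0.441 × 499 = 220.1 kJ, so Q_C = Q_H − W = 278.9 kJ.
The hot reservoir loses entropy Q_H/T_H = 499/702.59 = 0.7102 kJ/K; the cold reservoir gains Q_C/T_C = 278.9/312.04 = 0.8939 kJ/K.
ΔS_univ = −Q_H/T_H + Q_C/T_C = 0.184 kJ/K (> 0, since η = 0.441 < η_Carnot = 0.556).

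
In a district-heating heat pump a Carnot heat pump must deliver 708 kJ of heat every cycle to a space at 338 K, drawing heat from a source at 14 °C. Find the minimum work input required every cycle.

W_in ≈ 107 kJ

T_C = 14 °C → 14 + 273.15 = 287.15 K.
The Carnot heat-pump COP is COP_HP = T_H/(T_H − T_C) = 338.00/50.85 = 6.6470.
W = Q_H/COP_HP = 708/6.6470 = 107 kJ.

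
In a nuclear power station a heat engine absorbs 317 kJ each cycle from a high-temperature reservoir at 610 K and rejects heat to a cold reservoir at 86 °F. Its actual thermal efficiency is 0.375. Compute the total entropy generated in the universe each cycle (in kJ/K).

ΔS_univ ≈ 0.134 kJ/K

T_C = 86 °F → (86 − 32) × 5/9 = 30.00 °C = 303.15 K.
W = η·Q_H = 0.375 × 317 = 118.9 kJ, so Q_C = Q_H − W = 198.1 kJ.
The hot reservoir loses entropy Q_H/T_H = 317/610.00 = 0.5197 kJ/K; the cold reservoir gains Q_C/T_C = 198.1/303.15 = 0.6536 kJ/K.
ΔS_univ = −Q_H/T_H + Q_C/T_C = 0.134 kJ/K (> 0, since η = 0.375 < η_Carnot = 0.503).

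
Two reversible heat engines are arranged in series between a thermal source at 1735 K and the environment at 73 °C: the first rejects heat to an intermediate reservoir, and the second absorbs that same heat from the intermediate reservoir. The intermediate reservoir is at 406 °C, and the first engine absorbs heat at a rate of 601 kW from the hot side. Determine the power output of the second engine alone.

Ẇ₂ ≈ 115 kW

T_C = 73 °C → 73 + 273.15 = 346.15 K.
T_m = 406 °C → 406 + 273.15 = 679.15 K.
Heat entering the second stage: Q_m = Q_H·(T_m/T_H) = 601 × 679.15/1735.00 = 235 kW.
Second-stage efficiency η₂ = 1 − T_C/T_m = 1 − 346.15/679.15 = 0.4903, so W₂ = η₂·Q_m = 115 kW.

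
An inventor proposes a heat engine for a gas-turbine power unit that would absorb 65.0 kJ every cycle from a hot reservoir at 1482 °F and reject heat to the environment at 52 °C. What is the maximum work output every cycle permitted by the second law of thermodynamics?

W_max ≈ 45.4 kJ

T_H = 1482 °F → (1482 − 32) × 5/9 = 805.56 °C = 1078.71 K.
T_C = 52 °C → 52 + 273.15 = 325.15 K.
The upper bound on efficiency is η_max = 1 − T_C/T_H = 1 − 325.15/1078.71 = 0.6986.
W_max = η_max · Q_H = 0.6986 × 65.0 = 45.4 kJ.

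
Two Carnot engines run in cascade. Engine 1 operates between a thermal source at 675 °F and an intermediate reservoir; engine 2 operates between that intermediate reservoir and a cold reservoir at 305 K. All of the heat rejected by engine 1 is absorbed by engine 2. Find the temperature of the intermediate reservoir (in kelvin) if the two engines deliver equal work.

T_H = 675 °F → (675 − 32) × 5/9 = 357.22 °C = 630.37 K.
For reversible stages Q_m = Q_H·(T_m/T_H). Setting W₁ = Q_H(1 − T_m/T_H) equal to W₂ = Q_m(1 − T_C/T_m) = Q_H·(T_m − T_C)/T_H gives T_H − T_m = T_m − T_C, so T_m = (T_H + T_C)/2 = (630.37 + 305.00)/2 = 467.7 K.

T_m ≈ 467.7 K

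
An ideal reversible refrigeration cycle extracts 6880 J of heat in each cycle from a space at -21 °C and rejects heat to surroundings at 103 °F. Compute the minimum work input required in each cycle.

T_H = 103 °F → (103 − 32) × 5/9 = 39.44 °C = 312.59 K.
T_C = -21 °C → -21 + 273.15 = 252.15 K.
The reversible coefficient of performance is COP_R = T_C/(T_H − T_C) = 252.15/60.44 = 4.1716.
W = Q_C/COP_R = 6880/4.1716 = 1650 J.

W_in ≈ 1650 J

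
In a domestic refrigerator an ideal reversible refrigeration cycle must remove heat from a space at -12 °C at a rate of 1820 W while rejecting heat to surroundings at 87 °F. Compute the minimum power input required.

Ẇ_in ≈ 296.6 W

T_H = 87 °F → (87 − 32) × 5/9 = 30.56 °C = 303.71 K.
T_C = -12 °C → -12 + 273.15 = 261.15 K.
The reversible coefficient of performance is COP_R = T_C/(T_H − T_C) = 261.15/42.56 = 6.1367.
W = Q_C/COP_R = 1820/6.1367 = 296.6 W.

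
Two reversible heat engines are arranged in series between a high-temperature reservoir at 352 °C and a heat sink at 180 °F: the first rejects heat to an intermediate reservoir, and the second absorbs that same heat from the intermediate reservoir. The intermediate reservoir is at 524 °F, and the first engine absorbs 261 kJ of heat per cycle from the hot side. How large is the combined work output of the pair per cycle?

W_total ≈ 113 kJ

T_H = 352 °C → 352 + 273.15 = 625.15 K.
T_C = 180 °F → (180 − 32) × 5/9 = 82.22 °C = 355.37 K.
Two reversible stages in series are equivalent to a single Carnot engine between T_H and T_C, so η_total = 1 − T_C/T_H = 1 − 355.37/625.15 = 0.4315.
W_total = η_total · Q_H = 0.4315 × 261 = 113 kJ.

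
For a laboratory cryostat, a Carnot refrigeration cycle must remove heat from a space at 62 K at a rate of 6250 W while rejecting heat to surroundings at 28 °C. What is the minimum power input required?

T_H = 28 °C → 28 + 273.15 = 301.15 K.
Carnot COP: COP_R = T_C/(T_H − T_C) = 62.00/239.15 = 0.2593.
W = Q_C/COP_R = 6250/0.2593 = 24110 W.

Ẇ_in ≈ 24110 W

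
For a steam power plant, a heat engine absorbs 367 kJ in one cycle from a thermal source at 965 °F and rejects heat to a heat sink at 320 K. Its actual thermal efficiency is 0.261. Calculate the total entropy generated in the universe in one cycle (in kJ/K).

ΔS_univ ≈ 0.3839 kJ/K

T_H = 965 °F → (965 − 32) × 5/9 = 518.33 °C = 791.48 K.
W = η·Q_H = 0.261 × 367 = 95.79 kJ, so Q_C = Q_H − W = 271.2 kJ.
Reservoir entropy changes: ΔS_H = −Q_H/T_H = −367/791.48 = -0.4637 kJ/K and ΔS_C = +Q_C/T_C = 271.2/320.00 = 0.8475 kJ/K.
ΔS_univ = −Q_H/T_H + Q_C/T_C = 0.3839 kJ/K (> 0, since η = 0.261 < η_Carnot = 0.596).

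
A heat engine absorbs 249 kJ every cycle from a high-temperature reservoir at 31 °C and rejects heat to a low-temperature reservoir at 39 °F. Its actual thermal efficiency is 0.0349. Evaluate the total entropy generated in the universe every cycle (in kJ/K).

T_H = 31 °C → 31 + 273.15 = 304.15 K.
T_C = 39 °F → (39 − 32) × 5/9 = 3.89 °C = 277.04 K.
W = η·Q_H = 0.0349 × 249 = 8.690 kJ, so Q_C = Q_H − W = 240.3 kJ.
Entropy balance on the reservoirs: −Q_H/T_H = -0.8187 kJ/K, +Q_C/T_C = 0.8674 kJ/K.
ΔS_univ = −Q_H/T_H + Q_C/T_C = 0.0487 kJ/K (> 0, since η = 0.0349 < η_Carnot = 0.089).

ΔS_univ ≈ 0.0487 kJ/K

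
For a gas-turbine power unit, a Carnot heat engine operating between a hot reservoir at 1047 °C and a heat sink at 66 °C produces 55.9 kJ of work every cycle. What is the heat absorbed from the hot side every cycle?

T_H = 1047 °C → 1047 + 273.15 = 1320.15 K.
T_C = 66 °C → 66 + 273.15 = 339.15 K.
The Carnot efficiency is η = 1 − T_C/T_H = 1 − 339.15/1320.15 = 0.7431.
Q_H = W/η = 55.9/0.7431 = 75.2 kJ.

Q_H ≈ 75.2 kJ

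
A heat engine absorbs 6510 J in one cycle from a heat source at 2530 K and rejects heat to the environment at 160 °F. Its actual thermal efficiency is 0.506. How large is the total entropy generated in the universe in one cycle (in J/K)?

ΔS_univ ≈ 6.77 J/K

T_C = 160 °F → (160 − 32) × 5/9 = 71.11 °C = 344.26 K.
W = η·Q_H = 0.506 × 6510 = 3294 J, so Q_C = Q_H − W = 3216 J.
Reservoir entropy changes: ΔS_H = −Q_H/T_H = −6510/2530.00 = -2.573 J/K and ΔS_C = +Q_C/T_C = 3216/344.26 = 9.342 J/K.
ΔS_univ = −Q_H/T_H + Q_C/T_C = 6.77 J/K (> 0, since η = 0.506 < η_Carnot = 0.864).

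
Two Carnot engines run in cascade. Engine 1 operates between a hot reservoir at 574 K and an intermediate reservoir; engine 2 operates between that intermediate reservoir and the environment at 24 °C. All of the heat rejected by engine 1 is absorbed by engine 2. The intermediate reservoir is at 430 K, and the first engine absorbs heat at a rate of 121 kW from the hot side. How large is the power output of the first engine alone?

T_C = 24 °C → 24 + 273.15 = 297.15 K.
First-stage efficiency η₁ = 1 − T_m/T_H = 1 − 430.00/574.00 = 0.2509.
W₁ = η₁·Q_H = 0.2509 × 121 = 30.4 kW.

Ẇ₁ ≈ 30.4 kW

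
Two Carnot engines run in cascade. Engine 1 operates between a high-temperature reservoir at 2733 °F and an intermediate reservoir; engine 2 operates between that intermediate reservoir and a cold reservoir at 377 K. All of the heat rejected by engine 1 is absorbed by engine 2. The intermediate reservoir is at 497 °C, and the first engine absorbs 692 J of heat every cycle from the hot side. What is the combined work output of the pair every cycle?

W_total ≈ 545 J

T_H = 2733 °F → (2733 − 32) × 5/9 = 1500.56 °C = 1773.71 K.
Two reversible stages in series are equivalent to a single Carnot engine between T_H and T_C, so η_total = 1 − T_C/T_H = 1 − 377.00/1773.71 = 0.7875.
W_total = η_total · Q_H = 0.7875 × 692 = 545 J.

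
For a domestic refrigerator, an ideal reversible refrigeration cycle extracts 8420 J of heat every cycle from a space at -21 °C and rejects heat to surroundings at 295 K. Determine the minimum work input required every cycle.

W_in ≈ 1430 J

T_C = -21 °C → -21 + 273.15 = 252.15 K.
COP_R = T_C/(T_H − T_C) = 252.15/42.85 = 5.8845.
W = Q_C/COP_R = 8420/5.8845 = 1430 J.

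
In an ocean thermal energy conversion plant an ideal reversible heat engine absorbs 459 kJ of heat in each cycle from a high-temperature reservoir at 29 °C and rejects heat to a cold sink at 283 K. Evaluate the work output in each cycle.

T_H = 29 °C → 29 + 273.15 = 302.15 K.
Since the cycle is reversible, η = 1 − T_C/T_H = 1 − 283.00/302.15 = 0.0634.
W = η·Q_H = 0.0634 × 459 = 29.1 kJ.

W ≈ 29.1 kJ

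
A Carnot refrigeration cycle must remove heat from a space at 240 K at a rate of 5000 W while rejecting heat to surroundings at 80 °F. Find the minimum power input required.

T_H = 80 °F → (80 − 32) × 5/9 = 26.67 °C = 299.82 K.
Carnot COP: COP_R = T_C/(T_H − T_C) = 240.00/59.82 = 4.0123.
W = Q_C/COP_R = 5000/4.0123 = 1250 W.

Ẇ_in ≈ 1250 W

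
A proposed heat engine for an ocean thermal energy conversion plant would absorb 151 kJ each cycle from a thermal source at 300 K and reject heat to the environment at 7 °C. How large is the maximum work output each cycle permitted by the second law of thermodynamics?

W_max ≈ 9.99 kJ

T_C = 7 °C → 7 + 273.15 = 280.15 K.
The upper bound on efficiency is η_max = 1 − T_C/T_H = 1 − 280.15/300.00 = 0.0662.
W_max = η_max · Q_H = 0.0662 × 151 = 9.99 kJ.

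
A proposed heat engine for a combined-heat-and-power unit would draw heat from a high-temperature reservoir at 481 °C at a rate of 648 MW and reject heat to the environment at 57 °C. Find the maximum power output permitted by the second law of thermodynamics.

Ẇ_max ≈ 364 MW

T_H = 481 °C → 481 + 273.15 = 754.15 K.
T_C = 57 °C → 57 + 273.15 = 330.15 K.
By the Carnot theorem, η_max = 1 − T_C/T_H = 1 − 330.15/754.15 = 0.5622.
W_max = η_max · Q_H = 0.5622 × 648 = 364 MW.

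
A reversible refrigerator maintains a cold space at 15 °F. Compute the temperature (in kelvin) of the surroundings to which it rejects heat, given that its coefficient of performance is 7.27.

T_C = 15 °F → (15 − 32) × 5/9 = -9.44 °C = 263.71 K.
COP_R = T_C/(T_H − T_C) ⇒ T_H = T_C·(1 + 1/COP_R) = 263.71 × (1 + 1/7.27) = 300.0 K.

T_H ≈ 300.0 K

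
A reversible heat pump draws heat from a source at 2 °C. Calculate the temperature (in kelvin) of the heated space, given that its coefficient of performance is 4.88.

T_C = 2 °C → 2 + 273.15 = 275.15 K.
COP_HP = T_H/(T_H − T_C) ⇒ T_H = T_C·COP_HP/(COP_HP − 1) = 275.15 × 4.88/(4.88 − 1) = 346 K.

T_H ≈ 346 K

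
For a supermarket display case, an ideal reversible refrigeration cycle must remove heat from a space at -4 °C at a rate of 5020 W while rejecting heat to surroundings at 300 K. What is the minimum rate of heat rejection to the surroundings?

Q̇_H ≈ 5600 W

T_C = -4 °C → -4 + 273.15 = 269.15 K.
For a reversible cycle Q_H/Q_C = T_H/T_C, so Q_H = Q_C·T_H/T_C = 5020 × 300.00/269.15 = 5600 W.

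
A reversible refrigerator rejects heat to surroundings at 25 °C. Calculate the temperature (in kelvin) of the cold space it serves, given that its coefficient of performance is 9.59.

T_H = 25 °C → 25 + 273.15 = 298.15 K.
COP_R = T_C/(T_H − T_C) ⇒ T_C = T_H·COP_R/(1 + COP_R) = 298.15 × 9.59/(1 + 9.59) = 270.0 K.

T_C ≈ 270.0 K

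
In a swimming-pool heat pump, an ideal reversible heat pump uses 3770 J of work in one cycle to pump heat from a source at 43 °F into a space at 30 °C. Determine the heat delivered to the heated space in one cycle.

T_H = 30 °C → 30 + 273.15 = 303.15 K.
T_C = 43 °F → (43 − 32) × 5/9 = 6.11 °C = 279.26 K.
The Carnot heat-pump COP is COP_HP = T_H/(T_H − T_C) = 303.15/23.89 = 12.6900.
Q_H = COP_HP · W = 12.6900 × 3770 = 47840 J.

Q_H ≈ 47840 J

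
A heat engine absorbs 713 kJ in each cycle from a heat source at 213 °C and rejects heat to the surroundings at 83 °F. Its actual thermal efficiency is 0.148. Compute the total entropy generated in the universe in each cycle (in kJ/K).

T_H = 213 °C → 213 + 273.15 = 486.15 K.
T_C = 83 °F → (83 − 32) × 5/9 = 28.33 °C = 301.48 K.
W = η·Q_H = 0.148 × 713 = 105.5 kJ, so Q_C = Q_H − W = 607.5 kJ.
Reservoir entropy changes: ΔS_H = −Q_H/T_H = −713/486.15 = -1.467 kJ/K and ΔS_C = +Q_C/T_C = 607.5/301.48 = 2.015 kJ/K.
ΔS_univ = −Q_H/T_H + Q_C/T_C = 0.5483 kJ/K (> 0, since η = 0.148 < η_Carnot = 0.380).

ΔS_univ ≈ 0.5483 kJ/K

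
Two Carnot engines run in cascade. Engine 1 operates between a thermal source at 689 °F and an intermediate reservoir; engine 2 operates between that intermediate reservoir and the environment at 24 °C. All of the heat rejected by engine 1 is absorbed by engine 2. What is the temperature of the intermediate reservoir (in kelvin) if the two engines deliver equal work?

T_H = 689 °F → (689 − 32) × 5/9 = 365.00 °C = 638.15 K.
T_C = 24 °C → 24 + 273.15 = 297.15 K.
For reversible stages Q_m = Q_H·(T_m/T_H). Setting W₁ = Q_H(1 − T_m/T_H) equal to W₂ = Q_m(1 − T_C/T_m) = Q_H·(T_m − T_C)/T_H gives T_H − T_m = T_m − T_C, so T_m = (T_H + T_C)/2 = (638.15 + 297.15)/2 = 468 K.

T_m ≈ 468 K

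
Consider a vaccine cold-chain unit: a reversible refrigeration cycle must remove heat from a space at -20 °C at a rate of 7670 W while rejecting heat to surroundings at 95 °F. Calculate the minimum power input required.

Ẇ_in ≈ 1666 W

T_H = 95 °F → (95 − 32) × 5/9 = 35.00 °C = 308.15 K.
T_C = -20 °C → -20 + 273.15 = 253.15 K.
For a reversible refrigerator, COP_R = T_C/(T_H − T_C) = 253.15/55.00 = 4.6027.
W = Q_C/COP_R = 7670/4.6027 = 1666 W.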